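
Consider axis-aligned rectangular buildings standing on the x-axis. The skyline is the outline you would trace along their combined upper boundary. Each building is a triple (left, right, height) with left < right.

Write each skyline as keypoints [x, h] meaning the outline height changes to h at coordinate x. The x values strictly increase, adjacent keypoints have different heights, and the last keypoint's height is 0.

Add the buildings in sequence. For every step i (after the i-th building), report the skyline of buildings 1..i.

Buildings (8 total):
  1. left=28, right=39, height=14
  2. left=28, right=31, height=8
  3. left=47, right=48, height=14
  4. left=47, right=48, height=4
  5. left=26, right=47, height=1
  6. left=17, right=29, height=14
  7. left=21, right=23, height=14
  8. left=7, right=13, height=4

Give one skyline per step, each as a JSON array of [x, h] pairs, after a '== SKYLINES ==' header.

== SKYLINES ==
[[28,14],[39,0]]
[[28,14],[39,0]]
[[28,14],[39,0],[47,14],[48,0]]
[[28,14],[39,0],[47,14],[48,0]]
[[26,1],[28,14],[39,1],[47,14],[48,0]]
[[17,14],[39,1],[47,14],[48,0]]
[[17,14],[39,1],[47,14],[48,0]]
[[7,4],[13,0],[17,14],[39,1],[47,14],[48,0]]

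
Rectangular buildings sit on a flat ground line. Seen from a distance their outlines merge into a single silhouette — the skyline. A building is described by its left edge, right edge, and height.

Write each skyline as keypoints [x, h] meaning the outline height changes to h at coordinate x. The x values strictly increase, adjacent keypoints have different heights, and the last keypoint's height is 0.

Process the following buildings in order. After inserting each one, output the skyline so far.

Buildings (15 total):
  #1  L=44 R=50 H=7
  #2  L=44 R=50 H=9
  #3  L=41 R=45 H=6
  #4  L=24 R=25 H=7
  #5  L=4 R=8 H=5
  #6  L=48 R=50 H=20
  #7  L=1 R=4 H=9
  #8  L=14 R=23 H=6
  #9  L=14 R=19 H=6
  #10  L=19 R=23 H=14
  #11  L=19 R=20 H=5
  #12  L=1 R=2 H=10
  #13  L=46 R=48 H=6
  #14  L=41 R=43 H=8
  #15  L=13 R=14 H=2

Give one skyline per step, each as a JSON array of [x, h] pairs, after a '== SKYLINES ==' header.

== SKYLINES ==
[[44,7],[50,0]]
[[44,9],[50,0]]
[[41,6],[44,9],[50,0]]
[[24,7],[25,0],[41,6],[44,9],[50,0]]
[[4,5],[8,0],[24,7],[25,0],[41,6],[44,9],[50,0]]
[[4,5],[8,0],[24,7],[25,0],[41,6],[44,9],[48,20],[50,0]]
[[1,9],[4,5],[8,0],[24,7],[25,0],[41,6],[44,9],[48,20],[50,0]]
[[1,9],[4,5],[8,0],[14,6],[23,0],[24,7],[25,0],[41,6],[44,9],[48,20],[50,0]]
[[1,9],[4,5],[8,0],[14,6],[23,0],[24,7],[25,0],[41,6],[44,9],[48,20],[50,0]]
[[1,9],[4,5],[8,0],[14,6],[19,14],[23,0],[24,7],[25,0],[41,6],[44,9],[48,20],[50,0]]
[[1,9],[4,5],[8,0],[14,6],[19,14],[23,0],[24,7],[25,0],[41,6],[44,9],[48,20],[50,0]]
[[1,10],[2,9],[4,5],[8,0],[14,6],[19,14],[23,0],[24,7],[25,0],[41,6],[44,9],[48,20],[50,0]]
[[1,10],[2,9],[4,5],[8,0],[14,6],[19,14],[23,0],[24,7],[25,0],[41,6],[44,9],[48,20],[50,0]]
[[1,10],[2,9],[4,5],[8,0],[14,6],[19,14],[23,0],[24,7],[25,0],[41,8],[43,6],[44,9],[48,20],[50,0]]
[[1,10],[2,9],[4,5],[8,0],[13,2],[14,6],[19,14],[23,0],[24,7],[25,0],[41,8],[43,6],[44,9],[48,20],[50,0]]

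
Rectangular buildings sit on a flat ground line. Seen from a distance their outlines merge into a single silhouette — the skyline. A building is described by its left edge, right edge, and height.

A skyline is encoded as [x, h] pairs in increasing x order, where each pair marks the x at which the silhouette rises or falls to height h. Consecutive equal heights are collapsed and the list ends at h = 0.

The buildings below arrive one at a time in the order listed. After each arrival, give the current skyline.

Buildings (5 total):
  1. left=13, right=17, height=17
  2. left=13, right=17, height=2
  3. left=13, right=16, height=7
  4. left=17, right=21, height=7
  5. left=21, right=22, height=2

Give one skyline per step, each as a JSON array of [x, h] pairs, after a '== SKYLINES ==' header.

== SKYLINES ==
[[13,17],[17,0]]
[[13,17],[17,0]]
[[13,17],[17,0]]
[[13,17],[17,7],[21,0]]
[[13,17],[17,7],[21,2],[22,0]]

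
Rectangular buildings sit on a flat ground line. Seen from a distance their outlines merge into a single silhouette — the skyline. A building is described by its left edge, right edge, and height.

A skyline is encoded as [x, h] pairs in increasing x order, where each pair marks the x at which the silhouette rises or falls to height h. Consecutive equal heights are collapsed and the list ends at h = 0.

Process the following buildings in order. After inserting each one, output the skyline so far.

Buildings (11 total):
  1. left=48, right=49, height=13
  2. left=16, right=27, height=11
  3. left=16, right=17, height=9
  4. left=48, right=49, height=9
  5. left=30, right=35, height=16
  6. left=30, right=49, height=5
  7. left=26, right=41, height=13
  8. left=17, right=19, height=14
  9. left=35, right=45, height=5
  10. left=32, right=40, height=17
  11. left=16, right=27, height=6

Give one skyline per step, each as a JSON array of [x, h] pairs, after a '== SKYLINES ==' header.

== SKYLINES ==
[[48,13],[49,0]]
[[16,11],[27,0],[48,13],[49,0]]
[[16,11],[27,0],[48,13],[49,0]]
[[16,11],[27,0],[48,13],[49,0]]
[[16,11],[27,0],[30,16],[35,0],[48,13],[49,0]]
[[16,11],[27,0],[30,16],[35,5],[48,13],[49,0]]
[[16,11],[26,13],[30,16],[35,13],[41,5],[48,13],[49,0]]
[[16,11],[17,14],[19,11],[26,13],[30,16],[35,13],[41,5],[48,13],[49,0]]
[[16,11],[17,14],[19,11],[26,13],[30,16],[35,13],[41,5],[48,13],[49,0]]
[[16,11],[17,14],[19,11],[26,13],[30,16],[32,17],[40,13],[41,5],[48,13],[49,0]]
[[16,11],[17,14],[19,11],[26,13],[30,16],[32,17],[40,13],[41,5],[48,13],[49,0]]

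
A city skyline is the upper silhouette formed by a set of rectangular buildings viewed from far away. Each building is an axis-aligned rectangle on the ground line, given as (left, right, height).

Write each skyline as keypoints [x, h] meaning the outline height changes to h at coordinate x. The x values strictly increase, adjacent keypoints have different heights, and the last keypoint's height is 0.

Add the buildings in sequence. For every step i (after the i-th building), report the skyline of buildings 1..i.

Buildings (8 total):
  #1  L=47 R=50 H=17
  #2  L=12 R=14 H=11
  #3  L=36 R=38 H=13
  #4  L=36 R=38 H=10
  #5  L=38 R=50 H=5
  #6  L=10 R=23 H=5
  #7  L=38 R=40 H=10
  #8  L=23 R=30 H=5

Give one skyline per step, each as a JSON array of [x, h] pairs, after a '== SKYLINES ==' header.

== SKYLINES ==
[[47,17],[50,0]]
[[12,11],[14,0],[47,17],[50,0]]
[[12,11],[14,0],[36,13],[38,0],[47,17],[50,0]]
[[12,11],[14,0],[36,13],[38,0],[47,17],[50,0]]
[[12,11],[14,0],[36,13],[38,5],[47,17],[50,0]]
[[10,5],[12,11],[14,5],[23,0],[36,13],[38,5],[47,17],[50,0]]
[[10,5],[12,11],[14,5],[23,0],[36,13],[38,10],[40,5],[47,17],[50,0]]
[[10,5],[12,11],[14,5],[30,0],[36,13],[38,10],[40,5],[47,17],[50,0]]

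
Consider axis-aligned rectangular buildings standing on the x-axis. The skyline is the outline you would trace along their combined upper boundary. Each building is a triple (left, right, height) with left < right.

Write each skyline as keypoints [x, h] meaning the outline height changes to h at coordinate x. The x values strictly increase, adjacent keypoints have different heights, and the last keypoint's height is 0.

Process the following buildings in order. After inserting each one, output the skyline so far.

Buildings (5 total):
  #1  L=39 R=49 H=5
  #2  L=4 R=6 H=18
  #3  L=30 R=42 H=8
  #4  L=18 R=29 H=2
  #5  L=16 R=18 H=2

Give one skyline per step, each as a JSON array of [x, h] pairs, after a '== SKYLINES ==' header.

== SKYLINES ==
[[39,5],[49,0]]
[[4,18],[6,0],[39,5],[49,0]]
[[4,18],[6,0],[30,8],[42,5],[49,0]]
[[4,18],[6,0],[18,2],[29,0],[30,8],[42,5],[49,0]]
[[4,18],[6,0],[16,2],[29,0],[30,8],[42,5],[49,0]]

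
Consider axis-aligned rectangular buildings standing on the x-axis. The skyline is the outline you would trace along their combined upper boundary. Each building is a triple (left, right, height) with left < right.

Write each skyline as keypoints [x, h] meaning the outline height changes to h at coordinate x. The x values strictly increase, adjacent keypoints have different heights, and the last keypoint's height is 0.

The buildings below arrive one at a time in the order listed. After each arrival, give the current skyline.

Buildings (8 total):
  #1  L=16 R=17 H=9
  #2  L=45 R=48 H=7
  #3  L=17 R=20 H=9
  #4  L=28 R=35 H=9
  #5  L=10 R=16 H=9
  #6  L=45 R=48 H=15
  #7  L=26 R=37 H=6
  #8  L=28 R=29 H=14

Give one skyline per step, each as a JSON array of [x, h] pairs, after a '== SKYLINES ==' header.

== SKYLINES ==
[[16,9],[17,0]]
[[16,9],[17,0],[45,7],[48,0]]
[[16,9],[20,0],[45,7],[48,0]]
[[16,9],[20,0],[28,9],[35,0],[45,7],[48,0]]
[[10,9],[20,0],[28,9],[35,0],[45,7],[48,0]]
[[10,9],[20,0],[28,9],[35,0],[45,15],[48,0]]
[[10,9],[20,0],[26,6],[28,9],[35,6],[37,0],[45,15],[48,0]]
[[10,9],[20,0],[26,6],[28,14],[29,9],[35,6],[37,0],[45,15],[48,0]]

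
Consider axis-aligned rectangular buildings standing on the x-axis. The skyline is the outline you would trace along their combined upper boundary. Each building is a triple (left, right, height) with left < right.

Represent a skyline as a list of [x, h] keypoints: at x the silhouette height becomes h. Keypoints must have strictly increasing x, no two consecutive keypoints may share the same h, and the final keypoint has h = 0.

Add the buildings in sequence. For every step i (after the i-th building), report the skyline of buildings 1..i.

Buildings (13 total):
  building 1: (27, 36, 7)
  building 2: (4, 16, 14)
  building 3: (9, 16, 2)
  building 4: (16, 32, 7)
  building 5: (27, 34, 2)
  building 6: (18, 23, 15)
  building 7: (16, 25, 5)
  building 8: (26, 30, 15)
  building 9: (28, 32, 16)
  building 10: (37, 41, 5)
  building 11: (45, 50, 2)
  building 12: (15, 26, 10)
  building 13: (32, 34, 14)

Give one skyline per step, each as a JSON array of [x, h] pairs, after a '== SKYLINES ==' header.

== SKYLINES ==
[[27,7],[36,0]]
[[4,14],[16,0],[27,7],[36,0]]
[[4,14],[16,0],[27,7],[36,0]]
[[4,14],[16,7],[36,0]]
[[4,14],[16,7],[36,0]]
[[4,14],[16,7],[18,15],[23,7],[36,0]]
[[4,14],[16,7],[18,15],[23,7],[36,0]]
[[4,14],[16,7],[18,15],[23,7],[26,15],[30,7],[36,0]]
[[4,14],[16,7],[18,15],[23,7],[26,15],[28,16],[32,7],[36,0]]
[[4,14],[16,7],[18,15],[23,7],[26,15],[28,16],[32,7],[36,0],[37,5],[41,0]]
[[4,14],[16,7],[18,15],[23,7],[26,15],[28,16],[32,7],[36,0],[37,5],[41,0],[45,2],[50,0]]
[[4,14],[16,10],[18,15],[23,10],[26,15],[28,16],[32,7],[36,0],[37,5],[41,0],[45,2],[50,0]]
[[4,14],[16,10],[18,15],[23,10],[26,15],[28,16],[32,14],[34,7],[36,0],[37,5],[41,0],[45,2],[50,0]]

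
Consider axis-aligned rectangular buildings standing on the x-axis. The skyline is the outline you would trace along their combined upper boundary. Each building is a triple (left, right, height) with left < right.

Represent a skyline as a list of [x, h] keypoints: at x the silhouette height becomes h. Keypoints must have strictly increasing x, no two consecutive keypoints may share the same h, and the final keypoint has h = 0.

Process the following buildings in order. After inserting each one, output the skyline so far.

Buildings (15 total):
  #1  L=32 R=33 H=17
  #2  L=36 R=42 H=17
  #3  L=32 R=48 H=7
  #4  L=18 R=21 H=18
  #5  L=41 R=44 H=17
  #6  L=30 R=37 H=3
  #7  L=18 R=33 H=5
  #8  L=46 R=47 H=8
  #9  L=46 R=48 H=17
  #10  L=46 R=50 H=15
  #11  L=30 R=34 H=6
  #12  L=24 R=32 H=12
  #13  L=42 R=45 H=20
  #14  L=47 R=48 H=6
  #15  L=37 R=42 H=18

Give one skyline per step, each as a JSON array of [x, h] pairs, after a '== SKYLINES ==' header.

== SKYLINES ==
[[32,17],[33,0]]
[[32,17],[33,0],[36,17],[42,0]]
[[32,17],[33,7],[36,17],[42,7],[48,0]]
[[18,18],[21,0],[32,17],[33,7],[36,17],[42,7],[48,0]]
[[18,18],[21,0],[32,17],[33,7],[36,17],[44,7],[48,0]]
[[18,18],[21,0],[30,3],[32,17],[33,7],[36,17],[44,7],[48,0]]
[[18,18],[21,5],[32,17],[33,7],[36,17],[44,7],[48,0]]
[[18,18],[21,5],[32,17],[33,7],[36,17],[44,7],[46,8],[47,7],[48,0]]
[[18,18],[21,5],[32,17],[33,7],[36,17],[44,7],[46,17],[48,0]]
[[18,18],[21,5],[32,17],[33,7],[36,17],[44,7],[46,17],[48,15],[50,0]]
[[18,18],[21,5],[30,6],[32,17],[33,7],[36,17],[44,7],[46,17],[48,15],[50,0]]
[[18,18],[21,5],[24,12],[32,17],[33,7],[36,17],[44,7],[46,17],[48,15],[50,0]]
[[18,18],[21,5],[24,12],[32,17],[33,7],[36,17],[42,20],[45,7],[46,17],[48,15],[50,0]]
[[18,18],[21,5],[24,12],[32,17],[33,7],[36,17],[42,20],[45,7],[46,17],[48,15],[50,0]]
[[18,18],[21,5],[24,12],[32,17],[33,7],[36,17],[37,18],[42,20],[45,7],[46,17],[48,15],[50,0]]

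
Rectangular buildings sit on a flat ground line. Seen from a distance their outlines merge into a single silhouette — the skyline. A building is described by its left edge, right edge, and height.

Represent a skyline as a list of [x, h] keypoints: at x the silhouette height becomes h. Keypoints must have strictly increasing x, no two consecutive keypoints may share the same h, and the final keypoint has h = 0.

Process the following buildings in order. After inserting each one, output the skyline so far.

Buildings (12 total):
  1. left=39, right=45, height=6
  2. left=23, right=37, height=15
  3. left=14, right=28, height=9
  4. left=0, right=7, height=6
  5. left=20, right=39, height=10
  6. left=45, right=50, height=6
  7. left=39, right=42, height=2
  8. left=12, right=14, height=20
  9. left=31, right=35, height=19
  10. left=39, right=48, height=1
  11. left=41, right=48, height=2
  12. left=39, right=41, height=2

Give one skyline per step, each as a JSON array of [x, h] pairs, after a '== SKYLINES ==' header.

== SKYLINES ==
[[39,6],[45,0]]
[[23,15],[37,0],[39,6],[45,0]]
[[14,9],[23,15],[37,0],[39,6],[45,0]]
[[0,6],[7,0],[14,9],[23,15],[37,0],[39,6],[45,0]]
[[0,6],[7,0],[14,9],[20,10],[23,15],[37,10],[39,6],[45,0]]
[[0,6],[7,0],[14,9],[20,10],[23,15],[37,10],[39,6],[50,0]]
[[0,6],[7,0],[14,9],[20,10],[23,15],[37,10],[39,6],[50,0]]
[[0,6],[7,0],[12,20],[14,9],[20,10],[23,15],[37,10],[39,6],[50,0]]
[[0,6],[7,0],[12,20],[14,9],[20,10],[23,15],[31,19],[35,15],[37,10],[39,6],[50,0]]
[[0,6],[7,0],[12,20],[14,9],[20,10],[23,15],[31,19],[35,15],[37,10],[39,6],[50,0]]
[[0,6],[7,0],[12,20],[14,9],[20,10],[23,15],[31,19],[35,15],[37,10],[39,6],[50,0]]
[[0,6],[7,0],[12,20],[14,9],[20,10],[23,15],[31,19],[35,15],[37,10],[39,6],[50,0]]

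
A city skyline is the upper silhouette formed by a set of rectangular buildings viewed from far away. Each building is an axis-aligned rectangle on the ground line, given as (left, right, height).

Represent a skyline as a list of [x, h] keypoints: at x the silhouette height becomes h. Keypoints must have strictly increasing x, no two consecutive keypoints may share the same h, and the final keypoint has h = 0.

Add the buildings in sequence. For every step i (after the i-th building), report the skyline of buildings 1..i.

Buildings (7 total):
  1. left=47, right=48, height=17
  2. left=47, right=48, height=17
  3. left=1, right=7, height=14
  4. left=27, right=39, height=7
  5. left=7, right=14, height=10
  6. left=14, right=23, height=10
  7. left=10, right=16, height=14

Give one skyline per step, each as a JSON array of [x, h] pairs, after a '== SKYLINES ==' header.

== SKYLINES ==
[[47,17],[48,0]]
[[47,17],[48,0]]
[[1,14],[7,0],[47,17],[48,0]]
[[1,14],[7,0],[27,7],[39,0],[47,17],[48,0]]
[[1,14],[7,10],[14,0],[27,7],[39,0],[47,17],[48,0]]
[[1,14],[7,10],[23,0],[27,7],[39,0],[47,17],[48,0]]
[[1,14],[7,10],[10,14],[16,10],[23,0],[27,7],[39,0],[47,17],[48,0]]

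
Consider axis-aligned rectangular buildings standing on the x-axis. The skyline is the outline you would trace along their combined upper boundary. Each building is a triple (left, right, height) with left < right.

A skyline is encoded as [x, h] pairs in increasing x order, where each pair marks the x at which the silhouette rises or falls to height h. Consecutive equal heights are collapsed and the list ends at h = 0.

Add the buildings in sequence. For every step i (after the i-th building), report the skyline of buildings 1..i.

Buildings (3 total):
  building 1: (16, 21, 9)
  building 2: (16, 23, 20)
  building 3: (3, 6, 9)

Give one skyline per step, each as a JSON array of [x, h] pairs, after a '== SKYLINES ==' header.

== SKYLINES ==
[[16,9],[21,0]]
[[16,20],[23,0]]
[[3,9],[6,0],[16,20],[23,0]]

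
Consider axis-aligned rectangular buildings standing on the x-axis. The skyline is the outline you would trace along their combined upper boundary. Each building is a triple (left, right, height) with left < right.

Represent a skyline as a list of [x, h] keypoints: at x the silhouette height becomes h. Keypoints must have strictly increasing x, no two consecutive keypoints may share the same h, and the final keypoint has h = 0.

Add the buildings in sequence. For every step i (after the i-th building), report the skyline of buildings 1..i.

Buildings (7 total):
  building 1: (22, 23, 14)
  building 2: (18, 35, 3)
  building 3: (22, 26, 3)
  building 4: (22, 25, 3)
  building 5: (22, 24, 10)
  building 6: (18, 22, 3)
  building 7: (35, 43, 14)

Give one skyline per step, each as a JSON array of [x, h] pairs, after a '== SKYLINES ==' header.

== SKYLINES ==
[[22,14],[23,0]]
[[18,3],[22,14],[23,3],[35,0]]
[[18,3],[22,14],[23,3],[35,0]]
[[18,3],[22,14],[23,3],[35,0]]
[[18,3],[22,14],[23,10],[24,3],[35,0]]
[[18,3],[22,14],[23,10],[24,3],[35,0]]
[[18,3],[22,14],[23,10],[24,3],[35,14],[43,0]]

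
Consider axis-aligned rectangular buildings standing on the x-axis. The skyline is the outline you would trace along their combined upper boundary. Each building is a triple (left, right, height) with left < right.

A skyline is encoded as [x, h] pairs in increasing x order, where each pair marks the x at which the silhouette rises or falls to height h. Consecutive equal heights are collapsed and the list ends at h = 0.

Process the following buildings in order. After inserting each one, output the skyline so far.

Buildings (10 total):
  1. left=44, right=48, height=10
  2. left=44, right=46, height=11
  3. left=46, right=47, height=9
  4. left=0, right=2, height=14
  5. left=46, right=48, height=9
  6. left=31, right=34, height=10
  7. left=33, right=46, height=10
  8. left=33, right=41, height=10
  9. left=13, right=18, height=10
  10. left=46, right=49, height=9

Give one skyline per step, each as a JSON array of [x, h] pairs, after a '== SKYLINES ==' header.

== SKYLINES ==
[[44,10],[48,0]]
[[44,11],[46,10],[48,0]]
[[44,11],[46,10],[48,0]]
[[0,14],[2,0],[44,11],[46,10],[48,0]]
[[0,14],[2,0],[44,11],[46,10],[48,0]]
[[0,14],[2,0],[31,10],[34,0],[44,11],[46,10],[48,0]]
[[0,14],[2,0],[31,10],[44,11],[46,10],[48,0]]
[[0,14],[2,0],[31,10],[44,11],[46,10],[48,0]]
[[0,14],[2,0],[13,10],[18,0],[31,10],[44,11],[46,10],[48,0]]
[[0,14],[2,0],[13,10],[18,0],[31,10],[44,11],[46,10],[48,9],[49,0]]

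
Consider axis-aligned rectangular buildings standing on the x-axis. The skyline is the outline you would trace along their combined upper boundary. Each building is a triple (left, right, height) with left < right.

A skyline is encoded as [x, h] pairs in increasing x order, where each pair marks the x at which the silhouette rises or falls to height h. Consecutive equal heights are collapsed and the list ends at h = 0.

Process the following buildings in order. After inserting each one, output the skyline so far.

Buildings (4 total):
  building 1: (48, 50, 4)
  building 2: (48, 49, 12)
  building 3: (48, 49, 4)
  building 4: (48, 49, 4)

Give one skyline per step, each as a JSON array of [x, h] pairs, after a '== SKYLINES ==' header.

== SKYLINES ==
[[48,4],[50,0]]
[[48,12],[49,4],[50,0]]
[[48,12],[49,4],[50,0]]
[[48,12],[49,4],[50,0]]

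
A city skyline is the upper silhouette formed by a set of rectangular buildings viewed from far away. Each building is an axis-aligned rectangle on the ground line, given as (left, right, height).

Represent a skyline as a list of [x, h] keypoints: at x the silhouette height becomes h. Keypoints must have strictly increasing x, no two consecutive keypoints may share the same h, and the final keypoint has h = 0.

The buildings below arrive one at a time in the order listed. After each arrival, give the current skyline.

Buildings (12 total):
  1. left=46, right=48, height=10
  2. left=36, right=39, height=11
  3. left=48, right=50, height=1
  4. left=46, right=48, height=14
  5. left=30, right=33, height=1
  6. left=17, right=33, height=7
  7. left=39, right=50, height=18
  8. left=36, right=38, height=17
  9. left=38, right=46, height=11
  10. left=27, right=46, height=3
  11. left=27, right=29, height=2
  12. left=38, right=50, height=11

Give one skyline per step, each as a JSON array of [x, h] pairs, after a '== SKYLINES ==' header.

== SKYLINES ==
[[46,10],[48,0]]
[[36,11],[39,0],[46,10],[48,0]]
[[36,11],[39,0],[46,10],[48,1],[50,0]]
[[36,11],[39,0],[46,14],[48,1],[50,0]]
[[30,1],[33,0],[36,11],[39,0],[46,14],[48,1],[50,0]]
[[17,7],[33,0],[36,11],[39,0],[46,14],[48,1],[50,0]]
[[17,7],[33,0],[36,11],[39,18],[50,0]]
[[17,7],[33,0],[36,17],[38,11],[39,18],[50,0]]
[[17,7],[33,0],[36,17],[38,11],[39,18],[50,0]]
[[17,7],[33,3],[36,17],[38,11],[39,18],[50,0]]
[[17,7],[33,3],[36,17],[38,11],[39,18],[50,0]]
[[17,7],[33,3],[36,17],[38,11],[39,18],[50,0]]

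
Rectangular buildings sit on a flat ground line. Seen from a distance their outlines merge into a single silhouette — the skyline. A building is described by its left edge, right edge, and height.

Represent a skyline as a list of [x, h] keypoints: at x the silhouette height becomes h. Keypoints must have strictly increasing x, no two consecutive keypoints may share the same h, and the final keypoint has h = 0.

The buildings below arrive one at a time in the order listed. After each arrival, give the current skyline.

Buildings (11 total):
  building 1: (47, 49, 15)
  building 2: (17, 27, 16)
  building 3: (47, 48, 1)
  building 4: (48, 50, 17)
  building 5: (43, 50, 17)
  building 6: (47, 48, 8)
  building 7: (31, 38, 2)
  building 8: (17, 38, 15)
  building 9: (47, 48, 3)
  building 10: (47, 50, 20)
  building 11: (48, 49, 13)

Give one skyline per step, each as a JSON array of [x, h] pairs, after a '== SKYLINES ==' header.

== SKYLINES ==
[[47,15],[49,0]]
[[17,16],[27,0],[47,15],[49,0]]
[[17,16],[27,0],[47,15],[49,0]]
[[17,16],[27,0],[47,15],[48,17],[50,0]]
[[17,16],[27,0],[43,17],[50,0]]
[[17,16],[27,0],[43,17],[50,0]]
[[17,16],[27,0],[31,2],[38,0],[43,17],[50,0]]
[[17,16],[27,15],[38,0],[43,17],[50,0]]
[[17,16],[27,15],[38,0],[43,17],[50,0]]
[[17,16],[27,15],[38,0],[43,17],[47,20],[50,0]]
[[17,16],[27,15],[38,0],[43,17],[47,20],[50,0]]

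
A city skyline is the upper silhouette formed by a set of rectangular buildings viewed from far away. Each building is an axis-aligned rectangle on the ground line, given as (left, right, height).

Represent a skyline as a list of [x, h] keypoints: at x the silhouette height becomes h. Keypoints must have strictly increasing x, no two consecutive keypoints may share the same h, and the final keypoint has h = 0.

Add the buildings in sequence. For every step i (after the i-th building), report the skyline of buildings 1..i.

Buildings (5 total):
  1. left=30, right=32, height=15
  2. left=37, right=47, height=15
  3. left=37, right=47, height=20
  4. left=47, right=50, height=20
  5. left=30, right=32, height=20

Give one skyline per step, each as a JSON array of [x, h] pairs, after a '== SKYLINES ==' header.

== SKYLINES ==
[[30,15],[32,0]]
[[30,15],[32,0],[37,15],[47,0]]
[[30,15],[32,0],[37,20],[47,0]]
[[30,15],[32,0],[37,20],[50,0]]
[[30,20],[32,0],[37,20],[50,0]]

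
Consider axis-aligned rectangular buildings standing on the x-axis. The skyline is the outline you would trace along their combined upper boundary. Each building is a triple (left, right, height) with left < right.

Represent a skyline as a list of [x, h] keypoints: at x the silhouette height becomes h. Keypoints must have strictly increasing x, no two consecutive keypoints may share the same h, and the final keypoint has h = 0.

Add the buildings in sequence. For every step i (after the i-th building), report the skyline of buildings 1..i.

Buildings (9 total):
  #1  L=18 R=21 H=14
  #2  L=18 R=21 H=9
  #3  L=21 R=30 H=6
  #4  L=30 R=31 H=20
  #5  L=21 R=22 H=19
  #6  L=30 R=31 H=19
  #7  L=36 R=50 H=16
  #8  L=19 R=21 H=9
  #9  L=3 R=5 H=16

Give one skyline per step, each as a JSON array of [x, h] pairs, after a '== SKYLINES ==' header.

== SKYLINES ==
[[18,14],[21,0]]
[[18,14],[21,0]]
[[18,14],[21,6],[30,0]]
[[18,14],[21,6],[30,20],[31,0]]
[[18,14],[21,19],[22,6],[30,20],[31,0]]
[[18,14],[21,19],[22,6],[30,20],[31,0]]
[[18,14],[21,19],[22,6],[30,20],[31,0],[36,16],[50,0]]
[[18,14],[21,19],[22,6],[30,20],[31,0],[36,16],[50,0]]
[[3,16],[5,0],[18,14],[21,19],[22,6],[30,20],[31,0],[36,16],[50,0]]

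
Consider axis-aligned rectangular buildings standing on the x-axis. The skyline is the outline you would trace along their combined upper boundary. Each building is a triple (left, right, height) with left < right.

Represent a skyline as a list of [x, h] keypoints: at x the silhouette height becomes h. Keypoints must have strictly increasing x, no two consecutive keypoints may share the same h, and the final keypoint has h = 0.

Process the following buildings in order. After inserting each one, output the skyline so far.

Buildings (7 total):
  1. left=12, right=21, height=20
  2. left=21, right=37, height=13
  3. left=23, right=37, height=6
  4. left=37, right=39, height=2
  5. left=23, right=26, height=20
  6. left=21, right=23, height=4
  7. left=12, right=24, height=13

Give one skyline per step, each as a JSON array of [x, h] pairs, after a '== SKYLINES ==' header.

== SKYLINES ==
[[12,20],[21,0]]
[[12,20],[21,13],[37,0]]
[[12,20],[21,13],[37,0]]
[[12,20],[21,13],[37,2],[39,0]]
[[12,20],[21,13],[23,20],[26,13],[37,2],[39,0]]
[[12,20],[21,13],[23,20],[26,13],[37,2],[39,0]]
[[12,20],[21,13],[23,20],[26,13],[37,2],[39,0]]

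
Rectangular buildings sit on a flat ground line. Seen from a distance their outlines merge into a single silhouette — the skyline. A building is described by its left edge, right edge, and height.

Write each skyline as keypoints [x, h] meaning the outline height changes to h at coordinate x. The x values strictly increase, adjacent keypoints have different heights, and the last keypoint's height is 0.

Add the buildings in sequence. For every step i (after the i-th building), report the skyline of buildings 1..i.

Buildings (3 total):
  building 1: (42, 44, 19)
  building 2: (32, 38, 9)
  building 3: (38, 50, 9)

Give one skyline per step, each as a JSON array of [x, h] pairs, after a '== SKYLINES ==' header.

== SKYLINES ==
[[42,19],[44,0]]
[[32,9],[38,0],[42,19],[44,0]]
[[32,9],[42,19],[44,9],[50,0]]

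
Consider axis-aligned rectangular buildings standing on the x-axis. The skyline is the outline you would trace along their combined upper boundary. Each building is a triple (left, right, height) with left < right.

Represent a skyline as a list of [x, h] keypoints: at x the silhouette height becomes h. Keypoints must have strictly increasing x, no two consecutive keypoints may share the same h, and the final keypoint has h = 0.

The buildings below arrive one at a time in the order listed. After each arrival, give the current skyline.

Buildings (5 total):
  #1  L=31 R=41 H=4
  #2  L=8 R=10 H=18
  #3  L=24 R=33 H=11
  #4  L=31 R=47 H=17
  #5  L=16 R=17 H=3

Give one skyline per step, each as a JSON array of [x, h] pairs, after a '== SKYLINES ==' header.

== SKYLINES ==
[[31,4],[41,0]]
[[8,18],[10,0],[31,4],[41,0]]
[[8,18],[10,0],[24,11],[33,4],[41,0]]
[[8,18],[10,0],[24,11],[31,17],[47,0]]
[[8,18],[10,0],[16,3],[17,0],[24,11],[31,17],[47,0]]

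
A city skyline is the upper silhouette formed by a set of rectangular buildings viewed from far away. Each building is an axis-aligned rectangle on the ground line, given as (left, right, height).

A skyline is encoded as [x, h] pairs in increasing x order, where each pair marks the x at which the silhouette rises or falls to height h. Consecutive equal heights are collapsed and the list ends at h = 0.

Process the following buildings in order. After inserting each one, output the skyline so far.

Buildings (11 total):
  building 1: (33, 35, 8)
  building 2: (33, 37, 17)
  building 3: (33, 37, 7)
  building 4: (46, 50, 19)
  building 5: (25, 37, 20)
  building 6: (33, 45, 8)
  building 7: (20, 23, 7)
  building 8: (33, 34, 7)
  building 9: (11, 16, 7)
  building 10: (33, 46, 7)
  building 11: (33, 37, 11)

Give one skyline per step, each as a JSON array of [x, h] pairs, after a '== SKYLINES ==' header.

== SKYLINES ==
[[33,8],[35,0]]
[[33,17],[37,0]]
[[33,17],[37,0]]
[[33,17],[37,0],[46,19],[50,0]]
[[25,20],[37,0],[46,19],[50,0]]
[[25,20],[37,8],[45,0],[46,19],[50,0]]
[[20,7],[23,0],[25,20],[37,8],[45,0],[46,19],[50,0]]
[[20,7],[23,0],[25,20],[37,8],[45,0],[46,19],[50,0]]
[[11,7],[16,0],[20,7],[23,0],[25,20],[37,8],[45,0],[46,19],[50,0]]
[[11,7],[16,0],[20,7],[23,0],[25,20],[37,8],[45,7],[46,19],[50,0]]
[[11,7],[16,0],[20,7],[23,0],[25,20],[37,8],[45,7],[46,19],[50,0]]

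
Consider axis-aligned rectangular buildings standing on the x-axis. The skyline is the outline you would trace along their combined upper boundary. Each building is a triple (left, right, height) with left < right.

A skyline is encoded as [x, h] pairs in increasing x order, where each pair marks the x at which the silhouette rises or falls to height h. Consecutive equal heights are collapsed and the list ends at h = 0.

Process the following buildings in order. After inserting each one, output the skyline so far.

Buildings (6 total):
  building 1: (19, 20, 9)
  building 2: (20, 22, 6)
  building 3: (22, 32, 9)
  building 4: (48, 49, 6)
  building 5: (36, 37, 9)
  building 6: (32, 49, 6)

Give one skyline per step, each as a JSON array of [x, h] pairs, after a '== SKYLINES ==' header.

== SKYLINES ==
[[19,9],[20,0]]
[[19,9],[20,6],[22,0]]
[[19,9],[20,6],[22,9],[32,0]]
[[19,9],[20,6],[22,9],[32,0],[48,6],[49,0]]
[[19,9],[20,6],[22,9],[32,0],[36,9],[37,0],[48,6],[49,0]]
[[19,9],[20,6],[22,9],[32,6],[36,9],[37,6],[49,0]]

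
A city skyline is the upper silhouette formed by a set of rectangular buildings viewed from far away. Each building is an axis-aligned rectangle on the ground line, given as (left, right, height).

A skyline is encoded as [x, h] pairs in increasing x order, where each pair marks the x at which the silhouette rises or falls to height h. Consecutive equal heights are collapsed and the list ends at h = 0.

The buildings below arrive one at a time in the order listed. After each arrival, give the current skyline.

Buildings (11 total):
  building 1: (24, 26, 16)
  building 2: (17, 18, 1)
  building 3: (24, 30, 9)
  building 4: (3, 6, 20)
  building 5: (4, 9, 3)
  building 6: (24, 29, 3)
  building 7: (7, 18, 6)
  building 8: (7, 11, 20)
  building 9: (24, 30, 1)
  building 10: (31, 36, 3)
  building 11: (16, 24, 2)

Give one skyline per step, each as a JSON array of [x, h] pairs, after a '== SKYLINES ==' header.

== SKYLINES ==
[[24,16],[26,0]]
[[17,1],[18,0],[24,16],[26,0]]
[[17,1],[18,0],[24,16],[26,9],[30,0]]
[[3,20],[6,0],[17,1],[18,0],[24,16],[26,9],[30,0]]
[[3,20],[6,3],[9,0],[17,1],[18,0],[24,16],[26,9],[30,0]]
[[3,20],[6,3],[9,0],[17,1],[18,0],[24,16],[26,9],[30,0]]
[[3,20],[6,3],[7,6],[18,0],[24,16],[26,9],[30,0]]
[[3,20],[6,3],[7,20],[11,6],[18,0],[24,16],[26,9],[30,0]]
[[3,20],[6,3],[7,20],[11,6],[18,0],[24,16],[26,9],[30,0]]
[[3,20],[6,3],[7,20],[11,6],[18,0],[24,16],[26,9],[30,0],[31,3],[36,0]]
[[3,20],[6,3],[7,20],[11,6],[18,2],[24,16],[26,9],[30,0],[31,3],[36,0]]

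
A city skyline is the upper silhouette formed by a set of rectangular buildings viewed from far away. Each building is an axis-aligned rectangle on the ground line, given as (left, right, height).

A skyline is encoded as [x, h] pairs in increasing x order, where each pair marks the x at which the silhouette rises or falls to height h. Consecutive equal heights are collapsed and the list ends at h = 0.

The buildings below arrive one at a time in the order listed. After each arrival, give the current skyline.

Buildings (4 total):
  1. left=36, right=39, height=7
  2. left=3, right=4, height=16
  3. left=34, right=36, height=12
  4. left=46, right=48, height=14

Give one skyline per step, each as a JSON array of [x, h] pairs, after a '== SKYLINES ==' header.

== SKYLINES ==
[[36,7],[39,0]]
[[3,16],[4,0],[36,7],[39,0]]
[[3,16],[4,0],[34,12],[36,7],[39,0]]
[[3,16],[4,0],[34,12],[36,7],[39,0],[46,14],[48,0]]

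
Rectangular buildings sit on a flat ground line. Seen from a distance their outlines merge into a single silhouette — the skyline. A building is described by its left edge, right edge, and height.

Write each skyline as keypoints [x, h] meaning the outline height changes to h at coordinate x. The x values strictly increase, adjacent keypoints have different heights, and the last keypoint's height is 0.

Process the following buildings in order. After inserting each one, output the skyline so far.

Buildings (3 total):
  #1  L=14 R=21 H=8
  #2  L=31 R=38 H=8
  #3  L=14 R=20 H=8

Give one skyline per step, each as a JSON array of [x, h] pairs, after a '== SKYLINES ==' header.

== SKYLINES ==
[[14,8],[21,0]]
[[14,8],[21,0],[31,8],[38,0]]
[[14,8],[21,0],[31,8],[38,0]]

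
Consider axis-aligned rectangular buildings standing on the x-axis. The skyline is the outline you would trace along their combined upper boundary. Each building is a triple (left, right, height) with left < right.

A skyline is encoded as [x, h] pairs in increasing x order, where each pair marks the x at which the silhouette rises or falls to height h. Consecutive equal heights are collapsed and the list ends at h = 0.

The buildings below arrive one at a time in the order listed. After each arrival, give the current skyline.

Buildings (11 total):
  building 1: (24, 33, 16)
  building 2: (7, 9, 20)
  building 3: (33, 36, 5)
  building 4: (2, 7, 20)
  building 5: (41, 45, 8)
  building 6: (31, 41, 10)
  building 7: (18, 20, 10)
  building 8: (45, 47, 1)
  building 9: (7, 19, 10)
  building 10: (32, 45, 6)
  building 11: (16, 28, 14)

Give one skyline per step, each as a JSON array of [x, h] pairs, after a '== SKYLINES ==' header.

== SKYLINES ==
[[24,16],[33,0]]
[[7,20],[9,0],[24,16],[33,0]]
[[7,20],[9,0],[24,16],[33,5],[36,0]]
[[2,20],[9,0],[24,16],[33,5],[36,0]]
[[2,20],[9,0],[24,16],[33,5],[36,0],[41,8],[45,0]]
[[2,20],[9,0],[24,16],[33,10],[41,8],[45,0]]
[[2,20],[9,0],[18,10],[20,0],[24,16],[33,10],[41,8],[45,0]]
[[2,20],[9,0],[18,10],[20,0],[24,16],[33,10],[41,8],[45,1],[47,0]]
[[2,20],[9,10],[20,0],[24,16],[33,10],[41,8],[45,1],[47,0]]
[[2,20],[9,10],[20,0],[24,16],[33,10],[41,8],[45,1],[47,0]]
[[2,20],[9,10],[16,14],[24,16],[33,10],[41,8],[45,1],[47,0]]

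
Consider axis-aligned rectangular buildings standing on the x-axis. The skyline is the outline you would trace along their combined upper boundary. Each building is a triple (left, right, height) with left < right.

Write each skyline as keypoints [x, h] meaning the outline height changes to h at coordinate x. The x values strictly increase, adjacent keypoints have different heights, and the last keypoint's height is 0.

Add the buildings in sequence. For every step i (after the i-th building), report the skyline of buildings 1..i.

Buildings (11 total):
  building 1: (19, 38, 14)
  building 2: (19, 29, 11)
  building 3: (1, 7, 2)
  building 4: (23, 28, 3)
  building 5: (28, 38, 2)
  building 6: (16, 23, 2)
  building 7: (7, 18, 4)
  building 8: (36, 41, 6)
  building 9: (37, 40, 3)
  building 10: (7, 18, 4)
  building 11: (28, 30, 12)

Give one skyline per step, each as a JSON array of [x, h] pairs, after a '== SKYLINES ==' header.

== SKYLINES ==
[[19,14],[38,0]]
[[19,14],[38,0]]
[[1,2],[7,0],[19,14],[38,0]]
[[1,2],[7,0],[19,14],[38,0]]
[[1,2],[7,0],[19,14],[38,0]]
[[1,2],[7,0],[16,2],[19,14],[38,0]]
[[1,2],[7,4],[18,2],[19,14],[38,0]]
[[1,2],[7,4],[18,2],[19,14],[38,6],[41,0]]
[[1,2],[7,4],[18,2],[19,14],[38,6],[41,0]]
[[1,2],[7,4],[18,2],[19,14],[38,6],[41,0]]
[[1,2],[7,4],[18,2],[19,14],[38,6],[41,0]]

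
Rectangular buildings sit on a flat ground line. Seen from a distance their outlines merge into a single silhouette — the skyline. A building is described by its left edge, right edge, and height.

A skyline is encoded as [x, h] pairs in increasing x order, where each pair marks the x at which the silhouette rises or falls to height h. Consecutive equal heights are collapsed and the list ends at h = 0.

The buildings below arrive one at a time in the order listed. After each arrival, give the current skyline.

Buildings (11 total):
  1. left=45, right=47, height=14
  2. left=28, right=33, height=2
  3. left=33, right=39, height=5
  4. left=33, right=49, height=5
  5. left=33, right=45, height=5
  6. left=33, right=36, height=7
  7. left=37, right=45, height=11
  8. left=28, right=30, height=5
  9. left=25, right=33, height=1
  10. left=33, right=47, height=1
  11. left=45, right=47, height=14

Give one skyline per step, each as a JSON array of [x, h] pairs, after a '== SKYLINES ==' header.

== SKYLINES ==
[[45,14],[47,0]]
[[28,2],[33,0],[45,14],[47,0]]
[[28,2],[33,5],[39,0],[45,14],[47,0]]
[[28,2],[33,5],[45,14],[47,5],[49,0]]
[[28,2],[33,5],[45,14],[47,5],[49,0]]
[[28,2],[33,7],[36,5],[45,14],[47,5],[49,0]]
[[28,2],[33,7],[36,5],[37,11],[45,14],[47,5],[49,0]]
[[28,5],[30,2],[33,7],[36,5],[37,11],[45,14],[47,5],[49,0]]
[[25,1],[28,5],[30,2],[33,7],[36,5],[37,11],[45,14],[47,5],[49,0]]
[[25,1],[28,5],[30,2],[33,7],[36,5],[37,11],[45,14],[47,5],[49,0]]
[[25,1],[28,5],[30,2],[33,7],[36,5],[37,11],[45,14],[47,5],[49,0]]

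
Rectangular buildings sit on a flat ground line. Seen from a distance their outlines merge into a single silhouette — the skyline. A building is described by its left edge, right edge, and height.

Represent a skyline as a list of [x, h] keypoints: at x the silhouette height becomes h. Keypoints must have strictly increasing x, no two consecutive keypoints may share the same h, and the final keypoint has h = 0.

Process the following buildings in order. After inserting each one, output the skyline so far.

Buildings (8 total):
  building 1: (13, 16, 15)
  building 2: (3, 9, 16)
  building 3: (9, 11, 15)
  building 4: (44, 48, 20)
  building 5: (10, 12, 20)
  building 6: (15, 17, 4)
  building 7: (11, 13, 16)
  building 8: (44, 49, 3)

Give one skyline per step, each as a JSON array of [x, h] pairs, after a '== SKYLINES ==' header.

== SKYLINES ==
[[13,15],[16,0]]
[[3,16],[9,0],[13,15],[16,0]]
[[3,16],[9,15],[11,0],[13,15],[16,0]]
[[3,16],[9,15],[11,0],[13,15],[16,0],[44,20],[48,0]]
[[3,16],[9,15],[10,20],[12,0],[13,15],[16,0],[44,20],[48,0]]
[[3,16],[9,15],[10,20],[12,0],[13,15],[16,4],[17,0],[44,20],[48,0]]
[[3,16],[9,15],[10,20],[12,16],[13,15],[16,4],[17,0],[44,20],[48,0]]
[[3,16],[9,15],[10,20],[12,16],[13,15],[16,4],[17,0],[44,20],[48,3],[49,0]]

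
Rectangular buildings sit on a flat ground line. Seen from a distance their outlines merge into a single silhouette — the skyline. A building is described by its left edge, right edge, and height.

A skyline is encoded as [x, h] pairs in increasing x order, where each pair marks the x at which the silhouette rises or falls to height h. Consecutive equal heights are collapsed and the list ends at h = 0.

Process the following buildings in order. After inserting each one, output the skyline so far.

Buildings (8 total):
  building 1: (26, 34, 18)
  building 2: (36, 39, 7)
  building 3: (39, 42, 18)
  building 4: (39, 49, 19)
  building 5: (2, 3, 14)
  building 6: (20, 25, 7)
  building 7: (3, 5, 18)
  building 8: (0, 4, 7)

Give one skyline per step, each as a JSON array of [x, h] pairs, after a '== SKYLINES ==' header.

== SKYLINES ==
[[26,18],[34,0]]
[[26,18],[34,0],[36,7],[39,0]]
[[26,18],[34,0],[36,7],[39,18],[42,0]]
[[26,18],[34,0],[36,7],[39,19],[49,0]]
[[2,14],[3,0],[26,18],[34,0],[36,7],[39,19],[49,0]]
[[2,14],[3,0],[20,7],[25,0],[26,18],[34,0],[36,7],[39,19],[49,0]]
[[2,14],[3,18],[5,0],[20,7],[25,0],[26,18],[34,0],[36,7],[39,19],[49,0]]
[[0,7],[2,14],[3,18],[5,0],[20,7],[25,0],[26,18],[34,0],[36,7],[39,19],[49,0]]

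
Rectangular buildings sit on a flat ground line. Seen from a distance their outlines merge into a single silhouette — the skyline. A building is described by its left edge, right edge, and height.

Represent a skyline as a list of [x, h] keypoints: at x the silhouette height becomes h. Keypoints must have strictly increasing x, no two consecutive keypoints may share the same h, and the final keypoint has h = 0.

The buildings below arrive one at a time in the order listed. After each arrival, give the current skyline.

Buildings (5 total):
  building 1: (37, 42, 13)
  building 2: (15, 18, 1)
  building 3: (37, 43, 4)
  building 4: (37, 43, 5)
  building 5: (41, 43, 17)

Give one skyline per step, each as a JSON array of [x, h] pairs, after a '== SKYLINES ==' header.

== SKYLINES ==
[[37,13],[42,0]]
[[15,1],[18,0],[37,13],[42,0]]
[[15,1],[18,0],[37,13],[42,4],[43,0]]
[[15,1],[18,0],[37,13],[42,5],[43,0]]
[[15,1],[18,0],[37,13],[41,17],[43,0]]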